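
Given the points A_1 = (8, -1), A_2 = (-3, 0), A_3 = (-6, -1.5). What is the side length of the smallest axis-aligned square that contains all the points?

The bounding box has width 14 and height 1.5.
An axis-aligned square enclosing the set must have side ≥ max(width, height).
So the minimum side is max(14, 1.5) = 14.

14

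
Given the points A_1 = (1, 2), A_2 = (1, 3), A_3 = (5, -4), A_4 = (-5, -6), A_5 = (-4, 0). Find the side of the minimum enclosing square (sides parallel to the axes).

10

The bounding box has width 10 and height 9.
An axis-aligned square enclosing the set must have side ≥ max(width, height).
So the minimum side is max(10, 9) = 10.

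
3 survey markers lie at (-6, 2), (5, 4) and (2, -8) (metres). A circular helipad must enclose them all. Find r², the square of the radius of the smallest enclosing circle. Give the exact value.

87125/1764

Call the three points A, B, C in the order given.
Side lengths²: AB² = 125, AC² = 164, BC² = 153.
Since AC² = 164 < 153 + 125 = 278, the triangle is acute, so the smallest enclosing circle is the circumcircle.
Circumcentre = (11/42, -25/21), r² = 87125/1764.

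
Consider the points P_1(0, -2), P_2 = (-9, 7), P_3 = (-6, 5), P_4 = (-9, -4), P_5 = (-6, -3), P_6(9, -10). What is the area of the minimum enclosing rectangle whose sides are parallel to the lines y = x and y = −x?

210

In coordinates u = x + y, v = x − y the rectangle is axis-aligned; the map (x,y)→(u,v) scales areas by 2.
u-values: -2, -2, -1, -13, -9, -1; range = -1 − (-13) = 12.
v-values: 2, -16, -11, -5, -3, 19; range = 19 − (-16) = 35.
Area = (12 × 35) / 2 = 210.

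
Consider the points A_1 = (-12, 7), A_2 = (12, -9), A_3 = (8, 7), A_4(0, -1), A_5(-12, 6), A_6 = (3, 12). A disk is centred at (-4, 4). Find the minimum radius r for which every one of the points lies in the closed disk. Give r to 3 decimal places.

20.616

The required radius is the distance from (-4, 4) to the farthest point.
Squared distances: 73, 425, 153, 41, 68, 113.
Maximum is 425, attained at A_2.
r = √425 ≈ 20.616.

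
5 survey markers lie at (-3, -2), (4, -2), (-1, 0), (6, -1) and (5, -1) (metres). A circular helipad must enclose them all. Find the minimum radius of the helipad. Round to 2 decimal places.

By Welzl's lemma the MEC is supported by two points (diametrically opposite) or three points (on a circumcircle).
The farthest pair is (-3, -2)–(6, -1) with squared distance 82. The circle on this segment as diameter has centre (1.5, -1.5) and r² = 82/4 = 20.5.
Check (4, -2): distance² to centre = 6.5 ≤ 20.5, so it lies inside.
All remaining points lie in this disk, and no smaller disk contains both endpoints, so this is the minimum enclosing circle.
r = √(20.5) ≈ 4.53.

4.53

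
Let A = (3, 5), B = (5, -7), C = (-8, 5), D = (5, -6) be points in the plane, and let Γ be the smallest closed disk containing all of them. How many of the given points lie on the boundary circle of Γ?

2

By Welzl's lemma the MEC is supported by two points (diametrically opposite) or three points (on a circumcircle).
The farthest pair is B–C with squared distance 313. The circle on this segment as diameter has centre (-1.5, -1) and r² = 313/4 = 78.25.
Check A: distance² to centre = 56.25 ≤ 78.25, so it lies inside.
All remaining points lie in this disk, and no smaller disk contains both endpoints, so this is the minimum enclosing circle.
The points at distance exactly r from the centre are B, C — 2 points.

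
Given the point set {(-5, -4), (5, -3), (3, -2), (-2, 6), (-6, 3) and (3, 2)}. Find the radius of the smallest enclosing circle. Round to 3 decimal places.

The farthest pair is (5, -3)–(-6, 3) with squared distance 157. The circle on this segment as diameter has centre (-0.5, 0) and r² = 157/4 = 39.25.
Check (-5, -4): distance² to centre = 36.25 ≤ 39.25, so it lies inside.
All remaining points lie in this disk, and no smaller disk contains both endpoints, so this is the minimum enclosing circle.
r = √(39.25) ≈ 6.265.

6.265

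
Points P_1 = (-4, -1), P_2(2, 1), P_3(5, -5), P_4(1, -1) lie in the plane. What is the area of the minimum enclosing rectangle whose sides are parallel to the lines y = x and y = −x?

In coordinates u = x + y, v = x − y the rectangle is axis-aligned; the map (x,y)→(u,v) scales areas by 2.
u-values: -5, 3, 0, 0; range = 3 − (-5) = 8.
v-values: -3, 1, 10, 2; range = 10 − (-3) = 13.
Area = (8 × 13) / 2 = 52.

52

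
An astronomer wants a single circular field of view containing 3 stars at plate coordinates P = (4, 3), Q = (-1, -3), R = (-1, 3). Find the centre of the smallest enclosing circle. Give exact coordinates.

Side lengths²: PQ² = 61, PR² = 25, QR² = 36.
Since PQ² = 61 ≥ 36 + 25 = 61, the angle opposite PQ is not acute, so the smallest enclosing circle has PQ as diameter.
Centre = midpoint of PQ = (1.5, 0), r² = 61/4 = 15.25.
Centre = (1.5, 0).

(1.5, 0)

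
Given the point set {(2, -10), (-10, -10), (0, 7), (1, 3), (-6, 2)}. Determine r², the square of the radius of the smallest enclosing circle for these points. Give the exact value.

By Welzl's lemma the MEC is supported by two points (diametrically opposite) or three points (on a circumcircle).
The minimum enclosing circle is determined by three boundary points: (2, -10), (-10, -10), (0, 7).
Their circumcentre is (-4, -71/34) with r² = 113977/1156.
The farthest remaining point (1, 3) is at distance² 58829/1156 ≤ 113977/1156.

113977/1156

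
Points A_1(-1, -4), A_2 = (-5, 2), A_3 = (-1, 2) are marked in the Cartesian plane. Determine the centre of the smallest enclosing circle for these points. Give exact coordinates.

Side lengths²: A_1A_2² = 52, A_1A_3² = 36, A_2A_3² = 16.
Since A_1A_2² = 52 ≥ 36 + 16 = 52, the angle opposite A_1A_2 is not acute, so the smallest enclosing circle has A_1A_2 as diameter.
Centre = midpoint of A_1A_2 = (-3, -1), r² = 52/4 = 13.
Centre = (-3, -1).

(-3, -1)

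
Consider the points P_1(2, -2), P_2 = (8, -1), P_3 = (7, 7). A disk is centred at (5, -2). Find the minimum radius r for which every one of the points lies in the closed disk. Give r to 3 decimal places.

The required radius is the distance from (5, -2) to the farthest point.
Squared distances: 9, 10, 85.
Maximum is 85, attained at P_3.
r = √85 ≈ 9.220.

9.220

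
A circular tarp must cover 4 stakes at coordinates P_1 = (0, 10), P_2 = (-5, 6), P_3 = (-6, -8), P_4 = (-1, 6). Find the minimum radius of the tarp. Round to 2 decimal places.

By Welzl's lemma the MEC is supported by two points (diametrically opposite) or three points (on a circumcircle).
The farthest pair is P_1–P_3 with squared distance 360. The circle on this segment as diameter has centre (-3, 1) and r² = 360/4 = 90.
Check P_2: distance² to centre = 29 ≤ 90, so it lies inside.
All remaining points lie in this disk, and no smaller disk contains both endpoints, so this is the minimum enclosing circle.
r = √90 ≈ 9.49.

9.49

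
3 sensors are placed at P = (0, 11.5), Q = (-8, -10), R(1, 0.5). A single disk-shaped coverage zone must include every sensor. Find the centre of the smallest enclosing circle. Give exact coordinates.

(-4, 0.75)

Side lengths²: PQ² = 526.25, PR² = 122, QR² = 191.25.
Since PQ² = 526.25 ≥ 191.25 + 122 = 313.25, the angle opposite PQ is not acute, so the smallest enclosing circle has PQ as diameter.
Centre = midpoint of PQ = (-4, 0.75), r² = 526.25/4 = 131.5625.
Centre = (-4, 0.75).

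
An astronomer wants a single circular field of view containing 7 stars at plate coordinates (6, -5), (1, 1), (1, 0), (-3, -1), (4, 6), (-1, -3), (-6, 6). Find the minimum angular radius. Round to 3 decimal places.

8.139

The farthest pair is (6, -5)–(-6, 6) with squared distance 265. The circle on this segment as diameter has centre (0, 0.5) and r² = 265/4 = 66.25.
Check (1, 1): distance² to centre = 1.25 ≤ 66.25, so it lies inside.
All remaining points lie in this disk, and no smaller disk contains both endpoints, so this is the minimum enclosing circle.
r = √(66.25) ≈ 8.139.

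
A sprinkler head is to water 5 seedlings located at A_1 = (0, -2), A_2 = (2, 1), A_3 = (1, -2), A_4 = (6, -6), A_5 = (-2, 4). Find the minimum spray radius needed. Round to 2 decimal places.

A smallest enclosing disk is always determined by at most three of the input points on its boundary.
The farthest pair is A_4–A_5 with squared distance 164. The circle on this segment as diameter has centre (2, -1) and r² = 164/4 = 41.
Check A_1: distance² to centre = 5 ≤ 41, so it lies inside.
All remaining points lie in this disk, and no smaller disk contains both endpoints, so this is the minimum enclosing circle.
r = √41 ≈ 6.40.

6.40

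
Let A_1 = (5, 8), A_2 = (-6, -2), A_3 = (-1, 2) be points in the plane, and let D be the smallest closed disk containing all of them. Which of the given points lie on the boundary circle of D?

Side lengths²: A_1A_2² = 221, A_1A_3² = 72, A_2A_3² = 41.
Since A_1A_2² = 221 ≥ 72 + 41 = 113, the angle opposite A_1A_2 is not acute, so the smallest enclosing circle has A_1A_2 as diameter.
Centre = midpoint of A_1A_2 = (-0.5, 3), r² = 221/4 = 55.25.
The points at distance exactly r from the centre are A_1, A_2 — 2 points.

A_1, A_2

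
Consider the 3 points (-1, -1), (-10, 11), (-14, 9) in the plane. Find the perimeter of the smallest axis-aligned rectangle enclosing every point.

50

Width = max x − min x = -1 − (-14) = 13.
Height = max y − min y = 11 − (-1) = 12.
Perimeter = 2(13 + 12) = 50.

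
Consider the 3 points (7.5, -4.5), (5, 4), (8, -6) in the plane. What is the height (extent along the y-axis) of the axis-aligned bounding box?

max y = 4, min y = -6, so height = 10.

10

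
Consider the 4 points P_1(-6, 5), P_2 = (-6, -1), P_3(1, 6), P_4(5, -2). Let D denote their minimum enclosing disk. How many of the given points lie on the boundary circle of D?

2

The farthest pair is P_1–P_4 with squared distance 170. The circle on this segment as diameter has centre (-0.5, 1.5) and r² = 170/4 = 42.5.
Check P_2: distance² to centre = 36.5 ≤ 42.5, so it lies inside.
All remaining points lie in this disk, and no smaller disk contains both endpoints, so this is the minimum enclosing circle.
The points at distance exactly r from the centre are P_1, P_4 — 2 points.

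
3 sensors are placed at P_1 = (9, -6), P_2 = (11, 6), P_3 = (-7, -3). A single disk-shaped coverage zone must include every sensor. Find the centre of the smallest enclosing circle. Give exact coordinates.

(23/11, 29/22)

Side lengths²: P_1P_2² = 148, P_1P_3² = 265, P_2P_3² = 405.
Since P_2P_3² = 405 < 265 + 148 = 413, the triangle is acute, so the smallest enclosing circle is the circumcircle.
Circumcentre = (23/11, 29/22), r² = 49025/484.
Centre = (23/11, 29/22).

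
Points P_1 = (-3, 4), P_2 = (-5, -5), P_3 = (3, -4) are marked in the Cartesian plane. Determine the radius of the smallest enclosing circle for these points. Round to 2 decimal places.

5.31

Side lengths²: P_1P_2² = 85, P_1P_3² = 100, P_2P_3² = 65.
Since P_1P_3² = 100 < 85 + 65 = 150, the triangle is acute, so the smallest enclosing circle is the circumcircle.
Circumcentre = (-10/7, -15/14), r² = 5525/196.
r = √(5525/196) ≈ 5.31.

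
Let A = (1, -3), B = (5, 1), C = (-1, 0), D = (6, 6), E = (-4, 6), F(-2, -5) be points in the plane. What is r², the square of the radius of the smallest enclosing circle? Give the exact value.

The minimum enclosing circle is determined by three boundary points: D, E, F.
Their circumcentre is (1, 27/22) with r² = 23125/484.
The farthest remaining point A is at distance² 8649/484 ≤ 23125/484.

23125/484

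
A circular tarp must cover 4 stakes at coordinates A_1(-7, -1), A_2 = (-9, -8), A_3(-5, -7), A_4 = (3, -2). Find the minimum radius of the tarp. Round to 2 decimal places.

A smallest enclosing disk is always determined by at most three of the input points on its boundary.
The farthest pair is A_2–A_4 with squared distance 180. The circle on this segment as diameter has centre (-3, -5) and r² = 180/4 = 45.
Check A_1: distance² to centre = 32 ≤ 45, so it lies inside.
All remaining points lie in this disk, and no smaller disk contains both endpoints, so this is the minimum enclosing circle.
r = √45 ≈ 6.71.

6.71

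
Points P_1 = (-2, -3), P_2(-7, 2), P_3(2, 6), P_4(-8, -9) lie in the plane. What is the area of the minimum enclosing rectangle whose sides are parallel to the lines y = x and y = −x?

In coordinates u = x + y, v = x − y the rectangle is axis-aligned; the map (x,y)→(u,v) scales areas by 2.
u-values: -5, -5, 8, -17; range = 8 − (-17) = 25.
v-values: 1, -9, -4, 1; range = 1 − (-9) = 10.
Area = (25 × 10) / 2 = 125.

125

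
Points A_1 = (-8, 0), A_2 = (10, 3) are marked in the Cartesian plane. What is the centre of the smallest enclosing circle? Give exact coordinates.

(1, 1.5)

The smallest circle enclosing two points has them as diameter endpoints.
Centre = midpoint = (1, 1.5); r² = |A_1A_2|²/4 = 333/4 = 83.25.
Centre = (1, 1.5).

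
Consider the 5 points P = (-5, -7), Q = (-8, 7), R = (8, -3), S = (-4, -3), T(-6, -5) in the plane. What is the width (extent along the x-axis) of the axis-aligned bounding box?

max x = 8, min x = -8, so width = 16.

16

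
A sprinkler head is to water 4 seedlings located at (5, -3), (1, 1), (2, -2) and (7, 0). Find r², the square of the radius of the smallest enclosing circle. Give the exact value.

A smallest enclosing disk is always determined by at most three of the input points on its boundary.
The minimum enclosing circle is determined by three boundary points: (5, -3), (1, 1), (7, 0).
Their circumcentre is (3.9, -0.1) with r² = 9.62.
The farthest remaining point (2, -2) is at distance² 7.22 ≤ 9.62.

9.62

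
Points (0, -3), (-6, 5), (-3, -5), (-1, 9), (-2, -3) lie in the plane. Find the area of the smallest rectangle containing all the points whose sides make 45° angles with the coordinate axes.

112

In coordinates u = x + y, v = x − y the rectangle is axis-aligned; the map (x,y)→(u,v) scales areas by 2.
u-values: -3, -1, -8, 8, -5; range = 8 − (-8) = 16.
v-values: 3, -11, 2, -10, 1; range = 3 − (-11) = 14.
Area = (16 × 14) / 2 = 112.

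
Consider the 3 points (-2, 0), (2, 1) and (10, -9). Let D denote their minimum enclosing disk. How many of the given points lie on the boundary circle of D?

Call the three points A, B, C in the order given.
Side lengths²: AB² = 17, AC² = 225, BC² = 164.
Since AC² = 225 ≥ 164 + 17 = 181, the angle opposite AC is not acute, so the smallest enclosing circle has AC as diameter.
Centre = midpoint of AC = (4, -4.5), r² = 225/4 = 56.25.
The points at distance exactly r from the centre are (-2, 0), (10, -9) — 2 points.

2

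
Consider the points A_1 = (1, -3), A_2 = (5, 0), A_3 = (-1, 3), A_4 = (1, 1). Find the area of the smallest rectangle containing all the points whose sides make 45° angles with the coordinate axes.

31.5

In coordinates u = x + y, v = x − y the rectangle is axis-aligned; the map (x,y)→(u,v) scales areas by 2.
u-values: -2, 5, 2, 2; range = 5 − (-2) = 7.
v-values: 4, 5, -4, 0; range = 5 − (-4) = 9.
Area = (7 × 9) / 2 = 31.5.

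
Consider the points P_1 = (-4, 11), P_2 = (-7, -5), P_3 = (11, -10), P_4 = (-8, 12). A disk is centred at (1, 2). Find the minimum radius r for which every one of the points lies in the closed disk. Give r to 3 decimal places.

15.620

The required radius is the distance from (1, 2) to the farthest point.
Squared distances: 106, 113, 244, 181.
Maximum is 244, attained at P_3.
r = √244 ≈ 15.620.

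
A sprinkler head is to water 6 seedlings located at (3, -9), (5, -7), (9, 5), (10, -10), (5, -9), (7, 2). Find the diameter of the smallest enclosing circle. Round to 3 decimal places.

15.569

By Welzl's lemma the MEC is supported by two points (diametrically opposite) or three points (on a circumcircle).
The minimum enclosing circle is determined by three boundary points: (3, -9), (9, 5), (10, -10).
Their circumcentre is (389/52, -137/52) with r² = 81925/1352.
The farthest remaining point (5, -9) is at distance² 63101/1352 ≤ 81925/1352.
Diameter = 2r = 2√(81925/1352) ≈ 15.569.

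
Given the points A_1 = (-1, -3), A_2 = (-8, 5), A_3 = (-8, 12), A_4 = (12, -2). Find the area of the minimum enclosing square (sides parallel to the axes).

400

The bounding box has width 20 and height 15.
An axis-aligned square enclosing the set must have side ≥ max(width, height).
So the minimum side is max(20, 15) = 20.
Area = 20² = 400.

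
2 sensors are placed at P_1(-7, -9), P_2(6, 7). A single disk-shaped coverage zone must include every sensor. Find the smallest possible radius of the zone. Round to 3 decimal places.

The smallest circle enclosing two points has them as diameter endpoints.
Centre = midpoint = (-0.5, -1); r² = |P_1P_2|²/4 = 425/4 = 106.25.
r = √(106.25) ≈ 10.308.

10.308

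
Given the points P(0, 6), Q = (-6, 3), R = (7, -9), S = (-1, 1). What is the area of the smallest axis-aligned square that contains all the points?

The bounding box has width 13 and height 15.
An axis-aligned square enclosing the set must have side ≥ max(width, height).
So the minimum side is max(13, 15) = 15.
Area = 15² = 225.

225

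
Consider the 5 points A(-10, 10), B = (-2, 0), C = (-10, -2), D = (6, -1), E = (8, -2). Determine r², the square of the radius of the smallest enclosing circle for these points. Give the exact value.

A smallest enclosing disk is always determined by at most three of the input points on its boundary.
The farthest pair is A–E with squared distance 468. The circle on this segment as diameter has centre (-1, 4) and r² = 468/4 = 117.
Check B: distance² to centre = 17 ≤ 117, so it lies inside.
All remaining points lie in this disk, and no smaller disk contains both endpoints, so this is the minimum enclosing circle.

117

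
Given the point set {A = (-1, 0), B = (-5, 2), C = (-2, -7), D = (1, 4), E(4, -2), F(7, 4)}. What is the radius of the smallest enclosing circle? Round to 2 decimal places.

The minimum enclosing circle is determined by three boundary points: B, C, F.
Their circumcentre is (31/19, -15/19) with r² = 18685/361.
The farthest remaining point D is at distance² 8425/361 ≤ 18685/361.
r = √(18685/361) ≈ 7.19.

7.19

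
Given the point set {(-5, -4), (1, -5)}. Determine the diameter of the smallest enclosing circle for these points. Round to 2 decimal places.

6.08

The smallest circle enclosing two points has them as diameter endpoints.
Centre = midpoint = (-2, -4.5); r² = |(-5, -4)−(1, -5)|²/4 = 37/4 = 9.25.
Diameter = 2r = 2√(9.25) ≈ 6.08.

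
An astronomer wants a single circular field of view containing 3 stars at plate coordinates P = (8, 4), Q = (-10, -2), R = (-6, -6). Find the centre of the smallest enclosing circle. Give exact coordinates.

Side lengths²: PQ² = 360, PR² = 296, QR² = 32.
Since PQ² = 360 ≥ 296 + 32 = 328, the angle opposite PQ is not acute, so the smallest enclosing circle has PQ as diameter.
Centre = midpoint of PQ = (-1, 1), r² = 360/4 = 90.
Centre = (-1, 1).

(-1, 1)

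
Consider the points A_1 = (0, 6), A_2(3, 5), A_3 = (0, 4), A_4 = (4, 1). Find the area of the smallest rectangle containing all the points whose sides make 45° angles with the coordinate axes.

In coordinates u = x + y, v = x − y the rectangle is axis-aligned; the map (x,y)→(u,v) scales areas by 2.
u-values: 6, 8, 4, 5; range = 8 − 4 = 4.
v-values: -6, -2, -4, 3; range = 3 − (-6) = 9.
Area = (4 × 9) / 2 = 18.

18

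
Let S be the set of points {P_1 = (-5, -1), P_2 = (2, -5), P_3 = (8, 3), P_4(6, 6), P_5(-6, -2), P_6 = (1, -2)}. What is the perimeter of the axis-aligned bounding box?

Width = max x − min x = 8 − (-6) = 14.
Height = max y − min y = 6 − (-5) = 11.
Perimeter = 2(14 + 11) = 50.

50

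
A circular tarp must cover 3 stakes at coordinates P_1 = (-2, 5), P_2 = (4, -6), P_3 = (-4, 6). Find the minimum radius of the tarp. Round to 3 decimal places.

7.211

Side lengths²: P_1P_2² = 157, P_1P_3² = 5, P_2P_3² = 208.
Since P_2P_3² = 208 ≥ 157 + 5 = 162, the angle opposite P_2P_3 is not acute, so the smallest enclosing circle has P_2P_3 as diameter.
Centre = midpoint of P_2P_3 = (0, 0), r² = 208/4 = 52.
r = √52 ≈ 7.211.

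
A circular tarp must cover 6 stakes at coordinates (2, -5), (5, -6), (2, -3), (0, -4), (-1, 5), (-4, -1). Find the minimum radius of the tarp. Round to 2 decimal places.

The minimum enclosing circle of a finite set is fixed by two of the points (as a diameter) or three (as a circumcircle).
The farthest pair is (5, -6)–(-1, 5) with squared distance 157. The circle on this segment as diameter has centre (2, -0.5) and r² = 157/4 = 39.25.
Check (2, -5): distance² to centre = 20.25 ≤ 39.25, so it lies inside.
All remaining points lie in this disk, and no smaller disk contains both endpoints, so this is the minimum enclosing circle.
r = √(39.25) ≈ 6.26.

6.26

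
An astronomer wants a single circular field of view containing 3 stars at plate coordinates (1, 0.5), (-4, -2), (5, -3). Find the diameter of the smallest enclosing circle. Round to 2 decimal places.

9.06

Call the three points A, B, C in the order given.
Side lengths²: AB² = 31.25, AC² = 28.25, BC² = 82.
Since BC² = 82 ≥ 31.25 + 28.25 = 59.5, the angle opposite BC is not acute, so the smallest enclosing circle has BC as diameter.
Centre = midpoint of BC = (0.5, -2.5), r² = 82/4 = 20.5.
Diameter = 2r = 2√(20.5) ≈ 9.06.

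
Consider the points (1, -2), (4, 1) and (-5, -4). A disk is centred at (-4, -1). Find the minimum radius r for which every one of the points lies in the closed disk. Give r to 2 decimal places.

8.25

The required radius is the distance from (-4, -1) to the farthest point.
Squared distances: 26, 68, 10.
Maximum is 68, attained at (4, 1).
r = √68 ≈ 8.25.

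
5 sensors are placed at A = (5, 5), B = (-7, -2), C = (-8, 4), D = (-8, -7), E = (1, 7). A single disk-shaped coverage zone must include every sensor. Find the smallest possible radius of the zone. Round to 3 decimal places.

8.846

A smallest enclosing disk is always determined by at most three of the input points on its boundary.
The farthest pair is A–D with squared distance 313. The circle on this segment as diameter has centre (-1.5, -1) and r² = 313/4 = 78.25.
Check B: distance² to centre = 31.25 ≤ 78.25, so it lies inside.
All remaining points lie in this disk, and no smaller disk contains both endpoints, so this is the minimum enclosing circle.
r = √(78.25) ≈ 8.846.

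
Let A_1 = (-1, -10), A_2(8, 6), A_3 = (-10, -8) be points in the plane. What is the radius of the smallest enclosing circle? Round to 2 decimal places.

Side lengths²: A_1A_2² = 337, A_1A_3² = 85, A_2A_3² = 520.
Since A_2A_3² = 520 ≥ 337 + 85 = 422, the angle opposite A_2A_3 is not acute, so the smallest enclosing circle has A_2A_3 as diameter.
Centre = midpoint of A_2A_3 = (-1, -1), r² = 520/4 = 130.
r = √130 ≈ 11.40.

11.40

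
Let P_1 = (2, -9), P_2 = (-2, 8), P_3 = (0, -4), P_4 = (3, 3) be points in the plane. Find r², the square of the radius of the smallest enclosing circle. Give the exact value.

The farthest pair is P_1–P_2 with squared distance 305. The circle on this segment as diameter has centre (0, -0.5) and r² = 305/4 = 76.25.
Check P_3: distance² to centre = 12.25 ≤ 76.25, so it lies inside.
All remaining points lie in this disk, and no smaller disk contains both endpoints, so this is the minimum enclosing circle.

76.25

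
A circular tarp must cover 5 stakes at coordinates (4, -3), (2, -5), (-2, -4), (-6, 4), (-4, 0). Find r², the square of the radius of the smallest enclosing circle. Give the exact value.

A smallest enclosing disk is always determined by at most three of the input points on its boundary.
The minimum enclosing circle is determined by three boundary points: (4, -3), (2, -5), (-6, 4).
Their circumcentre is (-41/34, 7/34) with r² = 21605/578.
The farthest remaining point (-2, -4) is at distance² 10589/578 ≤ 21605/578.

21605/578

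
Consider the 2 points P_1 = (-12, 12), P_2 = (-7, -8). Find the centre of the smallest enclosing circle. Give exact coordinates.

The smallest circle enclosing two points has them as diameter endpoints.
Centre = midpoint = (-9.5, 2); r² = |P_1P_2|²/4 = 425/4 = 106.25.
Centre = (-9.5, 2).

(-9.5, 2)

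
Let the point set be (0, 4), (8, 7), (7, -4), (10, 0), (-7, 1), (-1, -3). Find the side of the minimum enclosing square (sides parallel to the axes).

17

The bounding box has width 17 and height 11.
An axis-aligned square enclosing the set must have side ≥ max(width, height).
So the minimum side is max(17, 11) = 17.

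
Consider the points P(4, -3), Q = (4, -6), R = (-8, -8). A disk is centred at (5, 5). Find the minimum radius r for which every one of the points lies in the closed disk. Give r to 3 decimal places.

The required radius is the distance from (5, 5) to the farthest point.
Squared distances: 65, 122, 338.
Maximum is 338, attained at R.
r = √338 ≈ 18.385.

18.385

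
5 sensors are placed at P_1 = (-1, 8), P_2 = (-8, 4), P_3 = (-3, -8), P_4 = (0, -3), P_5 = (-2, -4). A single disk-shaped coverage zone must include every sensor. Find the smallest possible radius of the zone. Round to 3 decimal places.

The minimum enclosing circle of a finite set is fixed by two of the points (as a diameter) or three (as a circumcircle).
The farthest pair is P_1–P_3 with squared distance 260. The circle on this segment as diameter has centre (-2, 0) and r² = 260/4 = 65.
Check P_2: distance² to centre = 52 ≤ 65, so it lies inside.
All remaining points lie in this disk, and no smaller disk contains both endpoints, so this is the minimum enclosing circle.
r = √65 ≈ 8.062.

8.062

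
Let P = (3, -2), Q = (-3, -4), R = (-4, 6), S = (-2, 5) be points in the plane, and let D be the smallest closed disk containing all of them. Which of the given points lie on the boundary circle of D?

A smallest enclosing disk is always determined by at most three of the input points on its boundary.
The minimum enclosing circle is determined by three boundary points: P, Q, R.
Their circumcentre is (-87/62, 75/62) with r² = 57065/1922.
The farthest remaining point S is at distance² 28297/1922 ≤ 57065/1922.
The points at distance exactly r from the centre are P, Q, R — 3 points.

P, Q, R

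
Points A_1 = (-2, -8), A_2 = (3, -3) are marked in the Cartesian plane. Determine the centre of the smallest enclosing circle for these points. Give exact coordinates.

(0.5, -5.5)

The smallest circle enclosing two points has them as diameter endpoints.
Centre = midpoint = (0.5, -5.5); r² = |A_1A_2|²/4 = 50/4 = 12.5.
Centre = (0.5, -5.5).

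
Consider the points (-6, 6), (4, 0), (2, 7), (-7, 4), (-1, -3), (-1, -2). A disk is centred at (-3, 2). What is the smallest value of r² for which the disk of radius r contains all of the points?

53

The required radius is the distance from (-3, 2) to the farthest point.
Squared distances: 25, 53, 50, 20, 29, 20.
Maximum is 53, attained at (4, 0).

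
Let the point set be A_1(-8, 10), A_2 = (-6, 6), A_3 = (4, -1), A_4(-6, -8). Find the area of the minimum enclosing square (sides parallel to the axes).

The bounding box has width 12 and height 18.
An axis-aligned square enclosing the set must have side ≥ max(width, height).
So the minimum side is max(12, 18) = 18.
Area = 18² = 324.

324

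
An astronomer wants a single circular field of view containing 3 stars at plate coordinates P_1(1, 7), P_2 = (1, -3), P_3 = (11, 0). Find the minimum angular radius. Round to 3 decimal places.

6.372

Side lengths²: P_1P_2² = 100, P_1P_3² = 149, P_2P_3² = 109.
Since P_1P_3² = 149 < 109 + 100 = 209, the triangle is acute, so the smallest enclosing circle is the circumcircle.
Circumcentre = (4.95, 2), r² = 40.6025.
r = √(40.6025) ≈ 6.372.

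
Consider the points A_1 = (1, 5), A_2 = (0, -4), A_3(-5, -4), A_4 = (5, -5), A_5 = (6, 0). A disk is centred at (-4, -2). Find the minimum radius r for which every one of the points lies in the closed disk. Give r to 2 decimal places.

The required radius is the distance from (-4, -2) to the farthest point.
Squared distances: 74, 20, 5, 90, 104.
Maximum is 104, attained at A_5.
r = √104 ≈ 10.20.

10.20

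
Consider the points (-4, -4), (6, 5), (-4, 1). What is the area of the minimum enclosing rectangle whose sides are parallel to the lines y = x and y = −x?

57

In coordinates u = x + y, v = x − y the rectangle is axis-aligned; the map (x,y)→(u,v) scales areas by 2.
u-values: -8, 11, -3; range = 11 − (-8) = 19.
v-values: 0, 1, -5; range = 1 − (-5) = 6.
Area = (19 × 6) / 2 = 57.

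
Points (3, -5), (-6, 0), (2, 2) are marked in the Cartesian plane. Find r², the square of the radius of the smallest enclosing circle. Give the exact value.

Call the three points A, B, C in the order given.
Side lengths²: AB² = 106, AC² = 50, BC² = 68.
Since AB² = 106 < 68 + 50 = 118, the triangle is acute, so the smallest enclosing circle is the circumcircle.
Circumcentre = (-36/29, -59/29), r² = 22525/841.

22525/841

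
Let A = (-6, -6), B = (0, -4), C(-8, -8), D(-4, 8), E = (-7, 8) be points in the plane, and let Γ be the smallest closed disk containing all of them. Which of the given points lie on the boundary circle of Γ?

The farthest pair is C–D with squared distance 272. The circle on this segment as diameter has centre (-6, 0) and r² = 272/4 = 68.
Check A: distance² to centre = 36 ≤ 68, so it lies inside.
All remaining points lie in this disk, and no smaller disk contains both endpoints, so this is the minimum enclosing circle.
The points at distance exactly r from the centre are C, D — 2 points.

C, D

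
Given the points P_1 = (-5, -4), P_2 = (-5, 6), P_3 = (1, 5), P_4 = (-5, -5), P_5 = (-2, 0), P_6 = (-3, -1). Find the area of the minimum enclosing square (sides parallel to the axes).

121

The bounding box has width 6 and height 11.
An axis-aligned square enclosing the set must have side ≥ max(width, height).
So the minimum side is max(6, 11) = 11.
Area = 11² = 121.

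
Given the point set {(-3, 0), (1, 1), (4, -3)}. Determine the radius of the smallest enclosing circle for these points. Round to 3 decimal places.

3.808

Call the three points A, B, C in the order given.
Side lengths²: AB² = 17, AC² = 58, BC² = 25.
Since AC² = 58 ≥ 25 + 17 = 42, the angle opposite AC is not acute, so the smallest enclosing circle has AC as diameter.
Centre = midpoint of AC = (0.5, -1.5), r² = 58/4 = 14.5.
r = √(14.5) ≈ 3.808.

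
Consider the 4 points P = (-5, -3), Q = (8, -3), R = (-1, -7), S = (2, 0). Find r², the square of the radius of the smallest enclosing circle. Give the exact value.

42.25

A smallest enclosing disk is always determined by at most three of the input points on its boundary.
The farthest pair is P–Q with squared distance 169. The circle on this segment as diameter has centre (1.5, -3) and r² = 169/4 = 42.25.
Check R: distance² to centre = 22.25 ≤ 42.25, so it lies inside.
All remaining points lie in this disk, and no smaller disk contains both endpoints, so this is the minimum enclosing circle.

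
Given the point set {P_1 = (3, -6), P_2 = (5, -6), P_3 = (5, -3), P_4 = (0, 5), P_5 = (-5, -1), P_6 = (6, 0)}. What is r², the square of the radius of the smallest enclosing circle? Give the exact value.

The minimum enclosing circle is determined by three boundary points: P_2, P_4, P_5.
Their circumcentre is (41/34, -37/34) with r² = 22265/578.
The farthest remaining point P_1 is at distance² 15805/578 ≤ 22265/578.

22265/578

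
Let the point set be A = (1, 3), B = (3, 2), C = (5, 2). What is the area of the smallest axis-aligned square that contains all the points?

The bounding box has width 4 and height 1.
An axis-aligned square enclosing the set must have side ≥ max(width, height).
So the minimum side is max(4, 1) = 4.
Area = 4² = 16.

16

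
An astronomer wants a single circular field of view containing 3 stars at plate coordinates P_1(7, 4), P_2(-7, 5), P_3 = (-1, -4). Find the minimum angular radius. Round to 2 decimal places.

Side lengths²: P_1P_2² = 197, P_1P_3² = 128, P_2P_3² = 117.
Since P_1P_2² = 197 < 128 + 117 = 245, the triangle is acute, so the smallest enclosing circle is the circumcircle.
Circumcentre = (-0.1, 3.1), r² = 51.22.
r = √(51.22) ≈ 7.16.

7.16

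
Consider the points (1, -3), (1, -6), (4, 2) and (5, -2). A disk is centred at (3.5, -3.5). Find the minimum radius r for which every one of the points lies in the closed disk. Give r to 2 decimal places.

The required radius is the distance from (3.5, -3.5) to the farthest point.
Squared distances: 6.5, 12.5, 30.5, 4.5.
Maximum is 30.5, attained at (4, 2).
r = √(30.5) ≈ 5.52.

5.52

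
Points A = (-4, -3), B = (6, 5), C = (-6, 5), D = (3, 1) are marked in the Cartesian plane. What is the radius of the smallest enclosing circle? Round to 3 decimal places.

6.600

By Welzl's lemma the MEC is supported by two points (diametrically opposite) or three points (on a circumcircle).
The minimum enclosing circle is determined by three boundary points: A, B, C.
Their circumcentre is (0, 2.25) with r² = 43.5625.
The farthest remaining point D is at distance² 10.5625 ≤ 43.5625.
r = √(43.5625) ≈ 6.600.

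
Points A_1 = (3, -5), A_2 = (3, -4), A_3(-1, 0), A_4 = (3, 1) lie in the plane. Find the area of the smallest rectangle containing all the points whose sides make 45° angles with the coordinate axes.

27

In coordinates u = x + y, v = x − y the rectangle is axis-aligned; the map (x,y)→(u,v) scales areas by 2.
u-values: -2, -1, -1, 4; range = 4 − (-2) = 6.
v-values: 8, 7, -1, 2; range = 8 − (-1) = 9.
Area = (6 × 9) / 2 = 27.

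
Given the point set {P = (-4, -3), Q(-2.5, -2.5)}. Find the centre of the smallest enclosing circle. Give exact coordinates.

The smallest circle enclosing two points has them as diameter endpoints.
Centre = midpoint = (-3.25, -2.75); r² = |PQ|²/4 = 2.5/4 = 0.625.
Centre = (-3.25, -2.75).

(-3.25, -2.75)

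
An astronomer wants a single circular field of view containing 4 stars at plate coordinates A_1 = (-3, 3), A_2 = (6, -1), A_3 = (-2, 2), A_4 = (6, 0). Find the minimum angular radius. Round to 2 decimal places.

4.92

The farthest pair is A_1–A_2 with squared distance 97. The circle on this segment as diameter has centre (1.5, 1) and r² = 97/4 = 24.25.
Check A_3: distance² to centre = 13.25 ≤ 24.25, so it lies inside.
All remaining points lie in this disk, and no smaller disk contains both endpoints, so this is the minimum enclosing circle.
r = √(24.25) ≈ 4.92.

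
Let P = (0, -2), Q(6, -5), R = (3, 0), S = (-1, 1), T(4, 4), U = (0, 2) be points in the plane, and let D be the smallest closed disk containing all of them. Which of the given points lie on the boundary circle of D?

The minimum enclosing circle is determined by three boundary points: Q, S, T.
Their circumcentre is (3.5, -5/6) with r² = 425/18.
The farthest remaining point U is at distance² 365/18 ≤ 425/18.
The points at distance exactly r from the centre are Q, S, T — 3 points.

Q, S, T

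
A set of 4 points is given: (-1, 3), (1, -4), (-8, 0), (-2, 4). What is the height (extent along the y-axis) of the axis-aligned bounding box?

max y = 4, min y = -4, so height = 8.

8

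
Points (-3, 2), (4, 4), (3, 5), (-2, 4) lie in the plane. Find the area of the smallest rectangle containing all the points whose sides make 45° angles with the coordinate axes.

In coordinates u = x + y, v = x − y the rectangle is axis-aligned; the map (x,y)→(u,v) scales areas by 2.
u-values: -1, 8, 8, 2; range = 8 − (-1) = 9.
v-values: -5, 0, -2, -6; range = 0 − (-6) = 6.
Area = (9 × 6) / 2 = 27.

27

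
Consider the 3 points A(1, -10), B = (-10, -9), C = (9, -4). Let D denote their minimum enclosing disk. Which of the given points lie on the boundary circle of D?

Side lengths²: AB² = 122, AC² = 100, BC² = 386.
Since BC² = 386 ≥ 122 + 100 = 222, the angle opposite BC is not acute, so the smallest enclosing circle has BC as diameter.
Centre = midpoint of BC = (-0.5, -6.5), r² = 386/4 = 96.5.
The points at distance exactly r from the centre are B, C — 2 points.

B, C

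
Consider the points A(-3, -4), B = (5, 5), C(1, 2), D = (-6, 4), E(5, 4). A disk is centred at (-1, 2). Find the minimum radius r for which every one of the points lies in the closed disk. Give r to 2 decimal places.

6.71

The required radius is the distance from (-1, 2) to the farthest point.
Squared distances: 40, 45, 4, 29, 40.
Maximum is 45, attained at B.
r = √45 ≈ 6.71.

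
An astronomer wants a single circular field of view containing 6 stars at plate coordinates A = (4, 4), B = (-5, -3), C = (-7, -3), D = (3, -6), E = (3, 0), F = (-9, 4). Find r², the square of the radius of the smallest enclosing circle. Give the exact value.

The minimum enclosing circle is determined by three boundary points: A, D, F.
Their circumcentre is (-2.5, -0.4) with r² = 61.61.
The farthest remaining point E is at distance² 30.41 ≤ 61.61.

61.61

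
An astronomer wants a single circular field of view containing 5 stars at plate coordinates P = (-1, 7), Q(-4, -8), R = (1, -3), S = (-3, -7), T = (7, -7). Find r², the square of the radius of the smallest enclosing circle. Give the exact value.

The minimum enclosing circle of a finite set is fixed by two of the points (as a diameter) or three (as a circumcircle).
The minimum enclosing circle is determined by three boundary points: P, Q, T.
Their circumcentre is (25/27, -32/27) with r² = 51545/729.
The farthest remaining point S is at distance² 35885/729 ≤ 51545/729.

51545/729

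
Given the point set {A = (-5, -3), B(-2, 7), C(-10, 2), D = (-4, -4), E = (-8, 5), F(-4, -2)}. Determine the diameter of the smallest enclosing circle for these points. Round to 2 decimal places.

The minimum enclosing circle of a finite set is fixed by two of the points (as a diameter) or three (as a circumcircle).
The minimum enclosing circle is determined by three boundary points: B, C, D.
Their circumcentre is (-111/26, 45/26) with r² = 11125/338.
The farthest remaining point E is at distance² 8317/338 ≤ 11125/338.
Diameter = 2r = 2√(11125/338) ≈ 11.47.

11.47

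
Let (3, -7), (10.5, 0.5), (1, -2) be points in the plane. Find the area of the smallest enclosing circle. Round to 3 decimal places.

Call the three points A, B, C in the order given.
Side lengths²: AB² = 112.5, AC² = 29, BC² = 96.5.
Since AB² = 112.5 < 96.5 + 29 = 125.5, the triangle is acute, so the smallest enclosing circle is the circumcircle.
Circumcentre = (44/7, -39/14), r² = 5597/196.
Area = π·r² = π·5597/196 ≈ 89.712.

89.712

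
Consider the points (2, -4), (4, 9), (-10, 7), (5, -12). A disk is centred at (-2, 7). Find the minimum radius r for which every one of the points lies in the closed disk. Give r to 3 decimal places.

The required radius is the distance from (-2, 7) to the farthest point.
Squared distances: 137, 40, 64, 410.
Maximum is 410, attained at (5, -12).
r = √410 ≈ 20.248.

20.248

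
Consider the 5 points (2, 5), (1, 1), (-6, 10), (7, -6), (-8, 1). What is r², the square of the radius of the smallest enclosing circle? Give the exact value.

By Welzl's lemma the MEC is supported by two points (diametrically opposite) or three points (on a circumcircle).
The farthest pair is (-6, 10)–(7, -6) with squared distance 425. The circle on this segment as diameter has centre (0.5, 2) and r² = 425/4 = 106.25.
Check (2, 5): distance² to centre = 11.25 ≤ 106.25, so it lies inside.
All remaining points lie in this disk, and no smaller disk contains both endpoints, so this is the minimum enclosing circle.

106.25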